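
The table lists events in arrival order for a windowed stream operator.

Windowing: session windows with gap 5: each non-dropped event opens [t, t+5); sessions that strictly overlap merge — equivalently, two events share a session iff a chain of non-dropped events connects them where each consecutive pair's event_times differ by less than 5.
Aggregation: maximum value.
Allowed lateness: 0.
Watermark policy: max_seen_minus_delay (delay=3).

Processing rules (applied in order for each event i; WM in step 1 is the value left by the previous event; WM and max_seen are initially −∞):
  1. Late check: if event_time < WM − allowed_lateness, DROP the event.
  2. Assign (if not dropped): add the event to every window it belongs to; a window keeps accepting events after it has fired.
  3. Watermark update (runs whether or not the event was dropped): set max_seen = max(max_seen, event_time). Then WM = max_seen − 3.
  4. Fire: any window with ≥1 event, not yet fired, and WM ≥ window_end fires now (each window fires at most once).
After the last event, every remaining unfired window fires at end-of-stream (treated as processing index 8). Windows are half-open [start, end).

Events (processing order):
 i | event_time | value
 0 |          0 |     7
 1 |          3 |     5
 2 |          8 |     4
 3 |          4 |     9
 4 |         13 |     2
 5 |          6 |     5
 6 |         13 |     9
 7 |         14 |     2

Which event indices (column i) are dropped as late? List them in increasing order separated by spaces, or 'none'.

3 5

i=0 t=0 v=7: → [0,5); WM=-3
i=1 t=3 v=5: → [0,8); WM=0
i=2 t=8 v=4: → [8,13); WM=5
i=3 t=4 v=9: DROP (t<5-0); WM=5
i=4 t=13 v=2: → [13,18); WM=10
i=5 t=6 v=5: DROP (t<10-0); WM=10
i=6 t=13 v=9: → [13,18); WM=10
i=7 t=14 v=2: → [13,19); WM=11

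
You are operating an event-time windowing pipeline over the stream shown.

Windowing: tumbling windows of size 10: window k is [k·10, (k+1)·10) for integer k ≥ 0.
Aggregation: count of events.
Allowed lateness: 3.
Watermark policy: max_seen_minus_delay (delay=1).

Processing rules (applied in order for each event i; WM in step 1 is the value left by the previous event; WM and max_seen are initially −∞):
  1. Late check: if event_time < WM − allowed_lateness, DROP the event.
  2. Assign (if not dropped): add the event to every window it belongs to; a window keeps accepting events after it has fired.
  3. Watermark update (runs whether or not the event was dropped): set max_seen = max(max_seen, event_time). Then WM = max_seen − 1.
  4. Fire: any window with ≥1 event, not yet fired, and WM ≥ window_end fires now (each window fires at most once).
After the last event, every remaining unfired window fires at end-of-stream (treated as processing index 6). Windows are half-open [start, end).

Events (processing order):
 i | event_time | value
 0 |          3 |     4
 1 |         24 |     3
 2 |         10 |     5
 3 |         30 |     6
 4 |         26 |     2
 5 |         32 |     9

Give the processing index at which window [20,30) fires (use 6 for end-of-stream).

5

i=0 t=3 v=4: → [0,10); WM=2
i=1 t=24 v=3: → [20,30); WM=23; [0,10) fires=1
i=2 t=10 v=5: DROP (t<23-3); WM=23
i=3 t=30 v=6: → [30,40); WM=29
i=4 t=26 v=2: → [20,30); WM=29
i=5 t=32 v=9: → [30,40); WM=31; [20,30) fires=2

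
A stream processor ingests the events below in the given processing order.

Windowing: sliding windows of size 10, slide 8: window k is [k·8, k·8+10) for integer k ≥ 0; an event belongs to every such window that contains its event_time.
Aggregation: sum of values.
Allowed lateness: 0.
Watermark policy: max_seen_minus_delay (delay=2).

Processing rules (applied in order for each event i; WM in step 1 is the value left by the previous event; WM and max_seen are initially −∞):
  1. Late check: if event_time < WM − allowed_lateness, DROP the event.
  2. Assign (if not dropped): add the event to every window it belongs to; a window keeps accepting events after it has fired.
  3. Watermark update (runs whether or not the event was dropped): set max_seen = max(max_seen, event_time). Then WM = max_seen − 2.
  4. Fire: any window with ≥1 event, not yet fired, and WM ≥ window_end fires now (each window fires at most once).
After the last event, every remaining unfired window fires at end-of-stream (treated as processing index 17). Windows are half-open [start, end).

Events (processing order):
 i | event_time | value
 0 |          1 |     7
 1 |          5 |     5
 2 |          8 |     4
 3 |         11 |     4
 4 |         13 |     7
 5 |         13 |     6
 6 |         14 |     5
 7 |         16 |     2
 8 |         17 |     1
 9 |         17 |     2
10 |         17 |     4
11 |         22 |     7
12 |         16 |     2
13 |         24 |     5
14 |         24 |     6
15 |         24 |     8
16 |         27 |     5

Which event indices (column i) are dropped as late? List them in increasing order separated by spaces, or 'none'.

i=0 t=1 v=7: → [0,10); WM=-1
i=1 t=5 v=5: → [0,10); WM=3
i=2 t=8 v=4: → [8,18),[0,10); WM=6
i=3 t=11 v=4: → [8,18); WM=9
i=4 t=13 v=7: → [8,18); WM=11; [0,10) fires=16
i=5 t=13 v=6: → [8,18); WM=11
i=6 t=14 v=5: → [8,18); WM=12
i=7 t=16 v=2: → [16,26),[8,18); WM=14
i=8 t=17 v=1: → [16,26),[8,18); WM=15
i=9 t=17 v=2: → [16,26),[8,18); WM=15
i=10 t=17 v=4: → [16,26),[8,18); WM=15
i=11 t=22 v=7: → [16,26); WM=20; [8,18) fires=35
i=12 t=16 v=2: DROP (t<20-0); WM=20
i=13 t=24 v=5: → [24,34),[16,26); WM=22
i=14 t=24 v=6: → [24,34),[16,26); WM=22
i=15 t=24 v=8: → [24,34),[16,26); WM=22
i=16 t=27 v=5: → [24,34); WM=25

12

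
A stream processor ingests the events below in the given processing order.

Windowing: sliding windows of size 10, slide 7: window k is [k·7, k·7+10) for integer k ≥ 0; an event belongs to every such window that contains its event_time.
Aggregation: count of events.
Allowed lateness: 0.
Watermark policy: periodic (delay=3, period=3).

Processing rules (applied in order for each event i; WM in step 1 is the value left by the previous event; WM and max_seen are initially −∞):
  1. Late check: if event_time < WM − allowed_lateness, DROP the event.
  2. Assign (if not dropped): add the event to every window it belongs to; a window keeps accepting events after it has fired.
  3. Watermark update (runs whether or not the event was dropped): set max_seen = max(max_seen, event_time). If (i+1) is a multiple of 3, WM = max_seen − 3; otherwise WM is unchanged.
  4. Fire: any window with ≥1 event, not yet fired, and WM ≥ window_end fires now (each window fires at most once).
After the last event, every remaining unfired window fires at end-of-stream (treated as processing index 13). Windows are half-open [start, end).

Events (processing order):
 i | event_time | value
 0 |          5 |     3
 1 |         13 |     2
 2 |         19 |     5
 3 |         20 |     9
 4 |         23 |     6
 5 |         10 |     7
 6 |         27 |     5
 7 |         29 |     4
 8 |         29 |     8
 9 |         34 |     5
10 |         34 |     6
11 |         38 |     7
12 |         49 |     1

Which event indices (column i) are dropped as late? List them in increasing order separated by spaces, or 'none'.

i=0 t=5 v=3: → [0,10); WM=−∞
i=1 t=13 v=2: → [7,17); WM=−∞
i=2 t=19 v=5: → [14,24); WM=16; [0,10) fires=1
i=3 t=20 v=9: → [14,24); WM=16
i=4 t=23 v=6: → [21,31),[14,24); WM=16
i=5 t=10 v=7: DROP (t<16-0); WM=20; [7,17) fires=1
i=6 t=27 v=5: → [21,31); WM=20
i=7 t=29 v=4: → [28,38),[21,31); WM=20
i=8 t=29 v=8: → [28,38),[21,31); WM=26; [14,24) fires=3
i=9 t=34 v=5: → [28,38); WM=26
i=10 t=34 v=6: → [28,38); WM=26
i=11 t=38 v=7: → [35,45); WM=35; [21,31) fires=4
i=12 t=49 v=1: → [49,59),[42,52); WM=35

5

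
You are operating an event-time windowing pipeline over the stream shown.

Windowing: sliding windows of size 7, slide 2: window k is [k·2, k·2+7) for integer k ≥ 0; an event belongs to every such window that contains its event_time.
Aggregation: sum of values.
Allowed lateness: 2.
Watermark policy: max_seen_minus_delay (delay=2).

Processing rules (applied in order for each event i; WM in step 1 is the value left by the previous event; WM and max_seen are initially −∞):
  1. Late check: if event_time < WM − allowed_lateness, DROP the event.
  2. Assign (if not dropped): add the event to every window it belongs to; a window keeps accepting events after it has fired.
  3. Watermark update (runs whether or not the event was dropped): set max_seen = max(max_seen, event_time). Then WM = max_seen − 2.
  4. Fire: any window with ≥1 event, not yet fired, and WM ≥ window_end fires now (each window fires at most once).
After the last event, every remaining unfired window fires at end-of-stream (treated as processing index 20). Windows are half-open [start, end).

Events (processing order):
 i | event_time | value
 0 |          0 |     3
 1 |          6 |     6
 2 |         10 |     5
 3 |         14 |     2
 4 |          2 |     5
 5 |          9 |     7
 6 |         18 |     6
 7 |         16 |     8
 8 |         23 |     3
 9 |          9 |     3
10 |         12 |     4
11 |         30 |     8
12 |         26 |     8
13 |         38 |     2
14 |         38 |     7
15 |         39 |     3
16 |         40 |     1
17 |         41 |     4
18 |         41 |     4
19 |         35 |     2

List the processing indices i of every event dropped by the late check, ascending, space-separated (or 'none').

4 5 9 10 19

i=0 t=0 v=3: → [0,7); WM=-2
i=1 t=6 v=6: → [6,13),[4,11),[2,9),[0,7); WM=4
i=2 t=10 v=5: → [10,17),[8,15),[6,13),[4,11); WM=8; [0,7) fires=9
i=3 t=14 v=2: → [14,21),[12,19),[10,17),[8,15); WM=12; [2,9) fires=6 [4,11) fires=11
i=4 t=2 v=5: DROP (t<12-2); WM=12
i=5 t=9 v=7: DROP (t<12-2); WM=12
i=6 t=18 v=6: → [18,25),[16,23),[14,21),[12,19); WM=16; [6,13) fires=11 [8,15) fires=7
i=7 t=16 v=8: → [16,23),[14,21),[12,19),[10,17); WM=16
i=8 t=23 v=3: → [22,29),[20,27),[18,25); WM=21; [10,17) fires=15 [12,19) fires=16 [14,21) fires=16
i=9 t=9 v=3: DROP (t<21-2); WM=21
i=10 t=12 v=4: DROP (t<21-2); WM=21
i=11 t=30 v=8: → [30,37),[28,35),[26,33),[24,31); WM=28; [16,23) fires=14 [18,25) fires=9 [20,27) fires=3
i=12 t=26 v=8: → [26,33),[24,31),[22,29),[20,27); WM=28
i=13 t=38 v=2: → [38,45),[36,43),[34,41),[32,39); WM=36; [22,29) fires=11 [24,31) fires=16 [26,33) fires=16 [28,35) fires=8
i=14 t=38 v=7: → [38,45),[36,43),[34,41),[32,39); WM=36
i=15 t=39 v=3: → [38,45),[36,43),[34,41); WM=37; [30,37) fires=8
i=16 t=40 v=1: → [40,47),[38,45),[36,43),[34,41); WM=38
i=17 t=41 v=4: → [40,47),[38,45),[36,43); WM=39; [32,39) fires=9
i=18 t=41 v=4: → [40,47),[38,45),[36,43); WM=39
i=19 t=35 v=2: DROP (t<39-2); WM=39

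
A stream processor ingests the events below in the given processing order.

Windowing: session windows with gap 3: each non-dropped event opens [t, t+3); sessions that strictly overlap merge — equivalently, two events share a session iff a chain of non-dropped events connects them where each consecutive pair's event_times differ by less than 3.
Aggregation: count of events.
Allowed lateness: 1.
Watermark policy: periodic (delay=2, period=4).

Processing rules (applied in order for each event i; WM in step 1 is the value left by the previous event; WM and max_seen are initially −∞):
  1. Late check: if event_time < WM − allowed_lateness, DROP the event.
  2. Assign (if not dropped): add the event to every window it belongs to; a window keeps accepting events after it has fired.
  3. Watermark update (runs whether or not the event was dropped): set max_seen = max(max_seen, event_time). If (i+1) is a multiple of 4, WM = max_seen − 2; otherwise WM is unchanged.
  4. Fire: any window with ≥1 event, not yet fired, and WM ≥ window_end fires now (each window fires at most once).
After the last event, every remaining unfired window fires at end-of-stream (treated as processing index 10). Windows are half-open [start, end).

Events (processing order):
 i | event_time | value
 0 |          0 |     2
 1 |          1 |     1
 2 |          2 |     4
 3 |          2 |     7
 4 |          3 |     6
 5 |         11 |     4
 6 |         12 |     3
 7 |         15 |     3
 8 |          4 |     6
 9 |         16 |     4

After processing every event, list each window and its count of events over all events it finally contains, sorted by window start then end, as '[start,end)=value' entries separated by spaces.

i=0 t=0 v=2: → [0,3); WM=−∞
i=1 t=1 v=1: → [0,4); WM=−∞
i=2 t=2 v=4: → [0,5); WM=−∞
i=3 t=2 v=7: → [0,5); WM=0
i=4 t=3 v=6: → [0,6); WM=0
i=5 t=11 v=4: → [11,14); WM=0
i=6 t=12 v=3: → [11,15); WM=0
i=7 t=15 v=3: → [15,18); WM=13
i=8 t=4 v=6: DROP (t<13-1); WM=13
i=9 t=16 v=4: → [15,19); WM=13

[0,6)=5 [11,15)=2 [15,19)=2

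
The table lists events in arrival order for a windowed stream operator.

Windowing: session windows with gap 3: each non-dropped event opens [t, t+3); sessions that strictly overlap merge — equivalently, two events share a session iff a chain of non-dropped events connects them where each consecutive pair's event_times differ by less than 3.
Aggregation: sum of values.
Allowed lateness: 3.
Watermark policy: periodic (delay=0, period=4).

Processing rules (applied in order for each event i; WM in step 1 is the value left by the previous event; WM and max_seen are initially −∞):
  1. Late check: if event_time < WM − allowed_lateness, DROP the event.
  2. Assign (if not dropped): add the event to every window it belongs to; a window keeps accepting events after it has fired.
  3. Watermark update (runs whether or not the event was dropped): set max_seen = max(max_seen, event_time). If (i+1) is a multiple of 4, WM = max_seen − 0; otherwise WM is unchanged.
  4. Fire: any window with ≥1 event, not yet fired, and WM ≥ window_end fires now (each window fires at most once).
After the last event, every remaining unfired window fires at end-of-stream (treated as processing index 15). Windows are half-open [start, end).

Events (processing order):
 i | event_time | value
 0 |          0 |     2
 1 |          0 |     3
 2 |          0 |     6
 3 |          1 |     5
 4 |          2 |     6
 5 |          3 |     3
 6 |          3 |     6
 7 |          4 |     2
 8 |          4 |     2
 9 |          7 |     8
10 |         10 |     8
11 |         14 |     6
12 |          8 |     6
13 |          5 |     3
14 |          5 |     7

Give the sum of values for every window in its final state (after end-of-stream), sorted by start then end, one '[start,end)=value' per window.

[0,7)=35 [7,10)=8 [10,13)=8 [14,17)=6

i=0 t=0 v=2: → [0,3); WM=−∞
i=1 t=0 v=3: → [0,3); WM=−∞
i=2 t=0 v=6: → [0,3); WM=−∞
i=3 t=1 v=5: → [0,4); WM=1
i=4 t=2 v=6: → [0,5); WM=1
i=5 t=3 v=3: → [0,6); WM=1
i=6 t=3 v=6: → [0,6); WM=1
i=7 t=4 v=2: → [0,7); WM=4
i=8 t=4 v=2: → [0,7); WM=4
i=9 t=7 v=8: → [7,10); WM=4
i=10 t=10 v=8: → [10,13); WM=4
i=11 t=14 v=6: → [14,17); WM=14
i=12 t=8 v=6: DROP (t<14-3); WM=14
i=13 t=5 v=3: DROP (t<14-3); WM=14
i=14 t=5 v=7: DROP (t<14-3); WM=14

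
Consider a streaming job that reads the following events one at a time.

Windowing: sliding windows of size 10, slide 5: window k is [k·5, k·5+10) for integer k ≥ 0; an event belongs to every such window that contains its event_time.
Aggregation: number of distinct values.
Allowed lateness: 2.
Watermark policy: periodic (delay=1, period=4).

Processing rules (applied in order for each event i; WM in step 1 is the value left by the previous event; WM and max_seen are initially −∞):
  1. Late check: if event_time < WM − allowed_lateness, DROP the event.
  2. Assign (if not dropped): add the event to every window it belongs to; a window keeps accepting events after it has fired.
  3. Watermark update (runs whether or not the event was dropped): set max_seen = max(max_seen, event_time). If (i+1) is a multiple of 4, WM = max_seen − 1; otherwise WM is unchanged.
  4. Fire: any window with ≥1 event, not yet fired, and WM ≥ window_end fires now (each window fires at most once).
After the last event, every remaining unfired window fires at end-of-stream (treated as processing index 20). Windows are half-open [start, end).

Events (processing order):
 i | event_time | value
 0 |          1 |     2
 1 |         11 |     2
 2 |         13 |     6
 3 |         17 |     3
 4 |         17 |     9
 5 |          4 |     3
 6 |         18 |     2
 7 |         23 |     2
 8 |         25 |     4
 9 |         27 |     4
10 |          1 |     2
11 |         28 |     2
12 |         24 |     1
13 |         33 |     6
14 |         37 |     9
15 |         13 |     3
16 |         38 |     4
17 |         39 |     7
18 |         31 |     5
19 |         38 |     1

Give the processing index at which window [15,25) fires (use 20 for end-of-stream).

11

i=0 t=1 v=2: → [0,10); WM=−∞
i=1 t=11 v=2: → [10,20),[5,15); WM=−∞
i=2 t=13 v=6: → [10,20),[5,15); WM=−∞
i=3 t=17 v=3: → [15,25),[10,20); WM=16; [0,10) fires=1 [5,15) fires=2
i=4 t=17 v=9: → [15,25),[10,20); WM=16
i=5 t=4 v=3: DROP (t<16-2); WM=16
i=6 t=18 v=2: → [15,25),[10,20); WM=16
i=7 t=23 v=2: → [20,30),[15,25); WM=22; [10,20) fires=4
i=8 t=25 v=4: → [25,35),[20,30); WM=22
i=9 t=27 v=4: → [25,35),[20,30); WM=22
i=10 t=1 v=2: DROP (t<22-2); WM=22
i=11 t=28 v=2: → [25,35),[20,30); WM=27; [15,25) fires=3
i=12 t=24 v=1: DROP (t<27-2); WM=27
i=13 t=33 v=6: → [30,40),[25,35); WM=27
i=14 t=37 v=9: → [35,45),[30,40); WM=27
i=15 t=13 v=3: DROP (t<27-2); WM=36; [20,30) fires=2 [25,35) fires=3
i=16 t=38 v=4: → [35,45),[30,40); WM=36
i=17 t=39 v=7: → [35,45),[30,40); WM=36
i=18 t=31 v=5: DROP (t<36-2); WM=36
i=19 t=38 v=1: → [35,45),[30,40); WM=38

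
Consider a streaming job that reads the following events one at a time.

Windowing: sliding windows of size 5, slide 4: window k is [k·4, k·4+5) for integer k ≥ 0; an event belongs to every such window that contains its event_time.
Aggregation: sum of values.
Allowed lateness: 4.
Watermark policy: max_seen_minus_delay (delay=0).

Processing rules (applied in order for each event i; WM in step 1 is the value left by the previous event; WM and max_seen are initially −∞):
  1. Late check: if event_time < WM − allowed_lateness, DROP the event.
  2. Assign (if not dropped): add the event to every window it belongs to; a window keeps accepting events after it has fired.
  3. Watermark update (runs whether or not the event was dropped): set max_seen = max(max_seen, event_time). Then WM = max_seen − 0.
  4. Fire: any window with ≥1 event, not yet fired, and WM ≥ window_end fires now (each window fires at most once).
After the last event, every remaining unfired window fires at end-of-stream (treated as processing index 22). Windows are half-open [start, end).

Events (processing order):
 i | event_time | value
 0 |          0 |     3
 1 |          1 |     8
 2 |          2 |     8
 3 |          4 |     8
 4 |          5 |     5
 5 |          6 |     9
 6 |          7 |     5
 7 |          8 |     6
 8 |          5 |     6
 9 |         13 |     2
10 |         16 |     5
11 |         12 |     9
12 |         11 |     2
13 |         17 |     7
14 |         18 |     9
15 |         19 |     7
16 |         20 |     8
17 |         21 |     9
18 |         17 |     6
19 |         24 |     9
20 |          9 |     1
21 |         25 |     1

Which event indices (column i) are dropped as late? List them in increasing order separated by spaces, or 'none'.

12 20

i=0 t=0 v=3: → [0,5); WM=0
i=1 t=1 v=8: → [0,5); WM=1
i=2 t=2 v=8: → [0,5); WM=2
i=3 t=4 v=8: → [4,9),[0,5); WM=4
i=4 t=5 v=5: → [4,9); WM=5; [0,5) fires=27
i=5 t=6 v=9: → [4,9); WM=6
i=6 t=7 v=5: → [4,9); WM=7
i=7 t=8 v=6: → [8,13),[4,9); WM=8
i=8 t=5 v=6: → [4,9); WM=8
i=9 t=13 v=2: → [12,17); WM=13; [4,9) fires=39 [8,13) fires=6
i=10 t=16 v=5: → [16,21),[12,17); WM=16
i=11 t=12 v=9: → [12,17),[8,13); WM=16
i=12 t=11 v=2: DROP (t<16-4); WM=16
i=13 t=17 v=7: → [16,21); WM=17; [12,17) fires=16
i=14 t=18 v=9: → [16,21); WM=18
i=15 t=19 v=7: → [16,21); WM=19
i=16 t=20 v=8: → [20,25),[16,21); WM=20
i=17 t=21 v=9: → [20,25); WM=21; [16,21) fires=36
i=18 t=17 v=6: → [16,21); WM=21
i=19 t=24 v=9: → [24,29),[20,25); WM=24
i=20 t=9 v=1: DROP (t<24-4); WM=24
i=21 t=25 v=1: → [24,29); WM=25; [20,25) fires=26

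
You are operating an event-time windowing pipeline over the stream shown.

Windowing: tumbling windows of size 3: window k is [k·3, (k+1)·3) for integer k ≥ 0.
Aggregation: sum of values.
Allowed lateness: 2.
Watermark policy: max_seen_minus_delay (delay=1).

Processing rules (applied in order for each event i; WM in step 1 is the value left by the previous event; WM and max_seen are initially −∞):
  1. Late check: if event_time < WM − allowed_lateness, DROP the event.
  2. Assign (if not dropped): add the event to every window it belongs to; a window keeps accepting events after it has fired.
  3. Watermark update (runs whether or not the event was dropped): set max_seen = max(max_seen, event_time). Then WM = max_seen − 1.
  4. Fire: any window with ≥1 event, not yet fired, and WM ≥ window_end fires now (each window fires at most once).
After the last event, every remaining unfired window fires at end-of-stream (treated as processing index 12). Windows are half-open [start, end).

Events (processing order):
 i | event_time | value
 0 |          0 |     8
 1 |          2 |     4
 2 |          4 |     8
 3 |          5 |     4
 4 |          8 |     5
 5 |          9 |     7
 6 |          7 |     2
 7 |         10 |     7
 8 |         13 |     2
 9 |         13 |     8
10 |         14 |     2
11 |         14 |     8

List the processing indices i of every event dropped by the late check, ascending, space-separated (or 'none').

none

i=0 t=0 v=8: → [0,3); WM=-1
i=1 t=2 v=4: → [0,3); WM=1
i=2 t=4 v=8: → [3,6); WM=3; [0,3) fires=12
i=3 t=5 v=4: → [3,6); WM=4
i=4 t=8 v=5: → [6,9); WM=7; [3,6) fires=12
i=5 t=9 v=7: → [9,12); WM=8
i=6 t=7 v=2: → [6,9); WM=8
i=7 t=10 v=7: → [9,12); WM=9; [6,9) fires=7
i=8 t=13 v=2: → [12,15); WM=12; [9,12) fires=14
i=9 t=13 v=8: → [12,15); WM=12
i=10 t=14 v=2: → [12,15); WM=13
i=11 t=14 v=8: → [12,15); WM=13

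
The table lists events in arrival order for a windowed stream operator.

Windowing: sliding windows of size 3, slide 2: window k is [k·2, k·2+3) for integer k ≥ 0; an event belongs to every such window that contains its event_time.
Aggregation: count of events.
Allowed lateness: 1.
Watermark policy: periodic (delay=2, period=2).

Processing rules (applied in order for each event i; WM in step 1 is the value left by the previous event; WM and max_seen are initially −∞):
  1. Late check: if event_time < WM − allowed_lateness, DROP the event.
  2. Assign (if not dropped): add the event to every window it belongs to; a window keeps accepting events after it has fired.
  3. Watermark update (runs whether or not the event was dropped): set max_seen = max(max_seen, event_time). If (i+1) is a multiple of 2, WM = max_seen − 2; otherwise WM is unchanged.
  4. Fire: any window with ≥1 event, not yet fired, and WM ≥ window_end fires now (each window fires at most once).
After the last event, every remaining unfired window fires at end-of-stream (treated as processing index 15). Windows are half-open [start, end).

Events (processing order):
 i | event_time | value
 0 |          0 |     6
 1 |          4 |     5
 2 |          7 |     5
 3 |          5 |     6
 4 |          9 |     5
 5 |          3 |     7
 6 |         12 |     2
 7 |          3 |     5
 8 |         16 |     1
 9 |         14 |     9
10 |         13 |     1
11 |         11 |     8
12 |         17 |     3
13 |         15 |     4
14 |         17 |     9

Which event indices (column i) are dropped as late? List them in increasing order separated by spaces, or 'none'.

i=0 t=0 v=6: → [0,3); WM=−∞
i=1 t=4 v=5: → [4,7),[2,5); WM=2
i=2 t=7 v=5: → [6,9); WM=2
i=3 t=5 v=6: → [4,7); WM=5; [0,3) fires=1 [2,5) fires=1
i=4 t=9 v=5: → [8,11); WM=5
i=5 t=3 v=7: DROP (t<5-1); WM=7; [4,7) fires=2
i=6 t=12 v=2: → [12,15),[10,13); WM=7
i=7 t=3 v=5: DROP (t<7-1); WM=10; [6,9) fires=1
i=8 t=16 v=1: → [16,19),[14,17); WM=10
i=9 t=14 v=9: → [14,17),[12,15); WM=14; [8,11) fires=1 [10,13) fires=1
i=10 t=13 v=1: → [12,15); WM=14
i=11 t=11 v=8: DROP (t<14-1); WM=14
i=12 t=17 v=3: → [16,19); WM=14
i=13 t=15 v=4: → [14,17); WM=15; [12,15) fires=3
i=14 t=17 v=9: → [16,19); WM=15

5 7 11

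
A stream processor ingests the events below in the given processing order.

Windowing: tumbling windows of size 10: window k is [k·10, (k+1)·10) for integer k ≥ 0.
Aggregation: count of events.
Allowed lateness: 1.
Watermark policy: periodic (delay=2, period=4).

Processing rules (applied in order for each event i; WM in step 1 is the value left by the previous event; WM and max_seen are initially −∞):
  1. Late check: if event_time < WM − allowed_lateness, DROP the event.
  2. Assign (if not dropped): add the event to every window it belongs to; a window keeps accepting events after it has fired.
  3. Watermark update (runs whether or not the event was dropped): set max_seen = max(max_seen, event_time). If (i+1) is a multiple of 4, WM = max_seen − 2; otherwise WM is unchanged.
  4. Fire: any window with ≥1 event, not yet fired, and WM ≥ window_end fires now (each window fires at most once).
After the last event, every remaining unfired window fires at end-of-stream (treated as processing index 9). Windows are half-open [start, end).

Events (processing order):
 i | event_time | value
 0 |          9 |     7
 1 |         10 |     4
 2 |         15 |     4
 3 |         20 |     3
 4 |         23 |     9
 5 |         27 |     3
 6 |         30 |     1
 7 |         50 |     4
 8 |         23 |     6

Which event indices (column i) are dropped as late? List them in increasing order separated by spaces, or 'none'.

8

i=0 t=9 v=7: → [0,10); WM=−∞
i=1 t=10 v=4: → [10,20); WM=−∞
i=2 t=15 v=4: → [10,20); WM=−∞
i=3 t=20 v=3: → [20,30); WM=18; [0,10) fires=1
i=4 t=23 v=9: → [20,30); WM=18
i=5 t=27 v=3: → [20,30); WM=18
i=6 t=30 v=1: → [30,40); WM=18
i=7 t=50 v=4: → [50,60); WM=48; [10,20) fires=2 [20,30) fires=3 [30,40) fires=1
i=8 t=23 v=6: DROP (t<48-1); WM=48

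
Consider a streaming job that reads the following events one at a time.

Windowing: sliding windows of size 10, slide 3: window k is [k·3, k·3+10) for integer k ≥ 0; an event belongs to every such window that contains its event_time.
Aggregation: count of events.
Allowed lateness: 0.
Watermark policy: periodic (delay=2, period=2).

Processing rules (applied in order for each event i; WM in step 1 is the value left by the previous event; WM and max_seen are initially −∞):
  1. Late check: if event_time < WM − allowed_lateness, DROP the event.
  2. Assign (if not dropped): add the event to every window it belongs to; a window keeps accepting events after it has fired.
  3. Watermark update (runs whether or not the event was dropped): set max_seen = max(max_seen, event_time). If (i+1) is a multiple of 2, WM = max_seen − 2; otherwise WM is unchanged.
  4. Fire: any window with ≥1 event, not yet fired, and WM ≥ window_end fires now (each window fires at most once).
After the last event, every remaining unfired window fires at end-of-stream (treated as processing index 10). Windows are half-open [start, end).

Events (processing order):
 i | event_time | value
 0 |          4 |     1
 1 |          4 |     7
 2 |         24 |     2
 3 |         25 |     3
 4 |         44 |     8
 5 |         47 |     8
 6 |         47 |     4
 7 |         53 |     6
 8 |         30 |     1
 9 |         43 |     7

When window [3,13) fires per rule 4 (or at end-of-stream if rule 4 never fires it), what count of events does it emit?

2

i=0 t=4 v=1: → [3,13),[0,10); WM=−∞
i=1 t=4 v=7: → [3,13),[0,10); WM=2
i=2 t=24 v=2: → [24,34),[21,31),[18,28),[15,25); WM=2
i=3 t=25 v=3: → [24,34),[21,31),[18,28); WM=23; [0,10) fires=2 [3,13) fires=2
i=4 t=44 v=8: → [42,52),[39,49),[36,46); WM=23
i=5 t=47 v=8: → [45,55),[42,52),[39,49); WM=45; [15,25) fires=1 [18,28) fires=2 [21,31) fires=2 [24,34) fires=2
i=6 t=47 v=4: → [45,55),[42,52),[39,49); WM=45
i=7 t=53 v=6: → [51,61),[48,58),[45,55); WM=51; [36,46) fires=1 [39,49) fires=3
i=8 t=30 v=1: DROP (t<51-0); WM=51
i=9 t=43 v=7: DROP (t<51-0); WM=51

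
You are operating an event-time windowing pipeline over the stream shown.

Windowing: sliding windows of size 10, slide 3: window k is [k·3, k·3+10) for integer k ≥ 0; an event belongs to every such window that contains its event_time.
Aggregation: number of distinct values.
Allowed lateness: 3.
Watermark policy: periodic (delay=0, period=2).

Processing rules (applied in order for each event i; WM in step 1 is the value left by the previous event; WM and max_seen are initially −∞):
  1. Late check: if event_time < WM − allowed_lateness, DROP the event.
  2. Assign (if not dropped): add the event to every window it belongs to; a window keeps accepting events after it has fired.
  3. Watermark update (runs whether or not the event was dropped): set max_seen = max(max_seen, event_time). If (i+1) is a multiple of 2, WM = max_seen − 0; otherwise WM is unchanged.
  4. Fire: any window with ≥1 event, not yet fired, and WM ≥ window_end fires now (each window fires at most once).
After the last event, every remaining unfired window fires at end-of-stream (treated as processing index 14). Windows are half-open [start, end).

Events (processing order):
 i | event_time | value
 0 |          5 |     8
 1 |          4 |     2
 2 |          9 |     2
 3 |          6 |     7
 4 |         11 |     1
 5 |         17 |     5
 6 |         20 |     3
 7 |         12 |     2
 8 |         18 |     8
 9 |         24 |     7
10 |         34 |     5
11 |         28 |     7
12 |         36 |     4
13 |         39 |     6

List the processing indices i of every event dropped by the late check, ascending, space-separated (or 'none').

i=0 t=5 v=8: → [3,13),[0,10); WM=−∞
i=1 t=4 v=2: → [3,13),[0,10); WM=5
i=2 t=9 v=2: → [9,19),[6,16),[3,13),[0,10); WM=5
i=3 t=6 v=7: → [6,16),[3,13),[0,10); WM=9
i=4 t=11 v=1: → [9,19),[6,16),[3,13); WM=9
i=5 t=17 v=5: → [15,25),[12,22),[9,19); WM=17; [0,10) fires=3 [3,13) fires=4 [6,16) fires=3
i=6 t=20 v=3: → [18,28),[15,25),[12,22); WM=17
i=7 t=12 v=2: DROP (t<17-3); WM=20; [9,19) fires=3
i=8 t=18 v=8: → [18,28),[15,25),[12,22),[9,19); WM=20
i=9 t=24 v=7: → [24,34),[21,31),[18,28),[15,25); WM=24; [12,22) fires=3
i=10 t=34 v=5: → [33,43),[30,40),[27,37); WM=24
i=11 t=28 v=7: → [27,37),[24,34),[21,31); WM=34; [15,25) fires=4 [18,28) fires=3 [21,31) fires=1 [24,34) fires=1
i=12 t=36 v=4: → [36,46),[33,43),[30,40),[27,37); WM=34
i=13 t=39 v=6: → [39,49),[36,46),[33,43),[30,40); WM=39; [27,37) fires=3

7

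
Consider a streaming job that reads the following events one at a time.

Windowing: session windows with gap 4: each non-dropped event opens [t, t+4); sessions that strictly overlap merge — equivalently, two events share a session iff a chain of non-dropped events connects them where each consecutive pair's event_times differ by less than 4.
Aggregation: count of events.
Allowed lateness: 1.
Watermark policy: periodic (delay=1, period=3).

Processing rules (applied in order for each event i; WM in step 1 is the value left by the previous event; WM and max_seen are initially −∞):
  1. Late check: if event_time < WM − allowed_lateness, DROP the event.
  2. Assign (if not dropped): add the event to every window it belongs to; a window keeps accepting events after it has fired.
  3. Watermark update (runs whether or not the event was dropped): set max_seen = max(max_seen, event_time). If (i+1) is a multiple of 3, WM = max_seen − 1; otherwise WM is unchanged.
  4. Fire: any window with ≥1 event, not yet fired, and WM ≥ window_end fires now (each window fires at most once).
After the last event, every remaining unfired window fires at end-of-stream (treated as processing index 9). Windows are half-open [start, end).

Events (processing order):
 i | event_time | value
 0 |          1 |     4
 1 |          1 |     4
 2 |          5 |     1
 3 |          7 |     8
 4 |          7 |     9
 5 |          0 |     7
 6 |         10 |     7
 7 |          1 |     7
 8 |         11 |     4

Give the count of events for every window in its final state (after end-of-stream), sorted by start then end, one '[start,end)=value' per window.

[1,5)=2 [5,15)=5

i=0 t=1 v=4: → [1,5); WM=−∞
i=1 t=1 v=4: → [1,5); WM=−∞
i=2 t=5 v=1: → [5,9); WM=4
i=3 t=7 v=8: → [5,11); WM=4
i=4 t=7 v=9: → [5,11); WM=4
i=5 t=0 v=7: DROP (t<4-1); WM=6
i=6 t=10 v=7: → [5,14); WM=6
i=7 t=1 v=7: DROP (t<6-1); WM=6
i=8 t=11 v=4: → [5,15); WM=10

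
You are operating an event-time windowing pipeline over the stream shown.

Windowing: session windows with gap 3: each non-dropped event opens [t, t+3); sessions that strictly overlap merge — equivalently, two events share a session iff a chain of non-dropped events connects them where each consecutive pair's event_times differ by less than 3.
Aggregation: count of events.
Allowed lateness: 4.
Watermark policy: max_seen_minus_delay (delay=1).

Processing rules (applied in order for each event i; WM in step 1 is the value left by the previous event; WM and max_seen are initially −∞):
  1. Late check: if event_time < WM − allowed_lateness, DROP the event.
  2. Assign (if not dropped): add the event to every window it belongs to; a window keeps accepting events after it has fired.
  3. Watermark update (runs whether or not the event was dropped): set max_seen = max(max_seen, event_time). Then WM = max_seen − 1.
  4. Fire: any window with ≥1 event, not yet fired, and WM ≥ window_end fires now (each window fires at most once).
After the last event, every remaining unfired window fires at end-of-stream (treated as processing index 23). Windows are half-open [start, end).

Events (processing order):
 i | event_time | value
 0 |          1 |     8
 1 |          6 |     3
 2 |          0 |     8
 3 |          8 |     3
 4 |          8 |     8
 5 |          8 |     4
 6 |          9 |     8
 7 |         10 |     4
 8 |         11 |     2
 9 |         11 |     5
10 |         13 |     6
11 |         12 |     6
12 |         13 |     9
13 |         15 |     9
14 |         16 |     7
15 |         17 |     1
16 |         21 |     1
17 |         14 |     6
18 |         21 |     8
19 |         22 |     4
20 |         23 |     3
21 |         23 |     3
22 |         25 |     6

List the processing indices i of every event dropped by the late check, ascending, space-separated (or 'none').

i=0 t=1 v=8: → [1,4); WM=0
i=1 t=6 v=3: → [6,9); WM=5
i=2 t=0 v=8: DROP (t<5-4); WM=5
i=3 t=8 v=3: → [6,11); WM=7
i=4 t=8 v=8: → [6,11); WM=7
i=5 t=8 v=4: → [6,11); WM=7
i=6 t=9 v=8: → [6,12); WM=8
i=7 t=10 v=4: → [6,13); WM=9
i=8 t=11 v=2: → [6,14); WM=10
i=9 t=11 v=5: → [6,14); WM=10
i=10 t=13 v=6: → [6,16); WM=12
i=11 t=12 v=6: → [6,16); WM=12
i=12 t=13 v=9: → [6,16); WM=12
i=13 t=15 v=9: → [6,18); WM=14
i=14 t=16 v=7: → [6,19); WM=15
i=15 t=17 v=1: → [6,20); WM=16
i=16 t=21 v=1: → [21,24); WM=20
i=17 t=14 v=6: DROP (t<20-4); WM=20
i=18 t=21 v=8: → [21,24); WM=20
i=19 t=22 v=4: → [21,25); WM=21
i=20 t=23 v=3: → [21,26); WM=22
i=21 t=23 v=3: → [21,26); WM=22
i=22 t=25 v=6: → [21,28); WM=24

2 17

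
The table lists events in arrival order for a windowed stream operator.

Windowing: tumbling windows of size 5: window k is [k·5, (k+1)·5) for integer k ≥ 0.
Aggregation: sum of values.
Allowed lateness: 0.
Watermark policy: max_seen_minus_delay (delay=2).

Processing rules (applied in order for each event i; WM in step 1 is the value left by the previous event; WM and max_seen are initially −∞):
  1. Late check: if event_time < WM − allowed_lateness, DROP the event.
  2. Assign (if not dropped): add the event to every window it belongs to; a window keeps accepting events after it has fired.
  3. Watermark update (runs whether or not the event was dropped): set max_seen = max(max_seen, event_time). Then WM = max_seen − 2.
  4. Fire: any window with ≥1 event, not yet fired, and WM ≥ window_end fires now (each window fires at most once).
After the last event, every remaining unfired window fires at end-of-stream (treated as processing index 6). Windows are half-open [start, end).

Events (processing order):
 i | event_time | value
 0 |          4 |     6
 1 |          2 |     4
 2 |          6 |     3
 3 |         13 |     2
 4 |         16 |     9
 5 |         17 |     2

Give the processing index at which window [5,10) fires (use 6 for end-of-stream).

3

i=0 t=4 v=6: → [0,5); WM=2
i=1 t=2 v=4: → [0,5); WM=2
i=2 t=6 v=3: → [5,10); WM=4
i=3 t=13 v=2: → [10,15); WM=11; [0,5) fires=10 [5,10) fires=3
i=4 t=16 v=9: → [15,20); WM=14
i=5 t=17 v=2: → [15,20); WM=15; [10,15) fires=2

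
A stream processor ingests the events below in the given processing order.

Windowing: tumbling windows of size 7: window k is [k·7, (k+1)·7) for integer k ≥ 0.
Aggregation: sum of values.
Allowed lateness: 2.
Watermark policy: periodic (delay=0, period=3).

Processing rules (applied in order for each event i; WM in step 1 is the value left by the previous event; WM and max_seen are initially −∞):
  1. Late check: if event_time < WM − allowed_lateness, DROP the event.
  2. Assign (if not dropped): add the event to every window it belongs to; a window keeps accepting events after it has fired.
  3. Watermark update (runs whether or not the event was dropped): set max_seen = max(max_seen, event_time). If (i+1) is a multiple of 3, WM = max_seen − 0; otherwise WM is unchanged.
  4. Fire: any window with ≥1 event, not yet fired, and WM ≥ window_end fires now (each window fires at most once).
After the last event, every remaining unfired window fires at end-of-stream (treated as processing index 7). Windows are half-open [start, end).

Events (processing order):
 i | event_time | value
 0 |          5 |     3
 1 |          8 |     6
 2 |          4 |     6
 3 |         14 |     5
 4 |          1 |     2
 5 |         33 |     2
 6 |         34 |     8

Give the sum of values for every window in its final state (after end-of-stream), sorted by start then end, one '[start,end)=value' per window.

i=0 t=5 v=3: → [0,7); WM=−∞
i=1 t=8 v=6: → [7,14); WM=−∞
i=2 t=4 v=6: → [0,7); WM=8; [0,7) fires=9
i=3 t=14 v=5: → [14,21); WM=8
i=4 t=1 v=2: DROP (t<8-2); WM=8
i=5 t=33 v=2: → [28,35); WM=33; [7,14) fires=6 [14,21) fires=5
i=6 t=34 v=8: → [28,35); WM=33

[0,7)=9 [7,14)=6 [14,21)=5 [28,35)=10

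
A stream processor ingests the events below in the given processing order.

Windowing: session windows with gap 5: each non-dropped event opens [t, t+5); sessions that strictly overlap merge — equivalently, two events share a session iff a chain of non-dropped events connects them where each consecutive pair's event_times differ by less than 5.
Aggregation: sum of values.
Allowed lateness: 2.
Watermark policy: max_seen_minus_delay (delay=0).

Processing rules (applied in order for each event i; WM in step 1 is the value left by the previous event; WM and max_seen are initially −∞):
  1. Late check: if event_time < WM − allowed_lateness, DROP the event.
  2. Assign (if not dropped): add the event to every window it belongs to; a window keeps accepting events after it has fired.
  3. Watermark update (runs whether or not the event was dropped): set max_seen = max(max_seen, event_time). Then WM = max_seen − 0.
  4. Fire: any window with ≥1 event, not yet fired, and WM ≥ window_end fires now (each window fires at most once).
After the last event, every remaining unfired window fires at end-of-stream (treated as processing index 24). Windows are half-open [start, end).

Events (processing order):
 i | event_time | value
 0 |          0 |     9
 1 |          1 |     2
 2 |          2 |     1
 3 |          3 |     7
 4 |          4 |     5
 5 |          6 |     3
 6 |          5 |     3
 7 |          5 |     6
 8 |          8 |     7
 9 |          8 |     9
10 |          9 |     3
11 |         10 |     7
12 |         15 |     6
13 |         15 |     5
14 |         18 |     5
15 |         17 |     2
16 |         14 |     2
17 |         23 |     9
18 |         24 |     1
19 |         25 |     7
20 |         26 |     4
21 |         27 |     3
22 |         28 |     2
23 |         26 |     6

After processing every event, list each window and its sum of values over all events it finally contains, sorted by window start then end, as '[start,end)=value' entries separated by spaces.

i=0 t=0 v=9: → [0,5); WM=0
i=1 t=1 v=2: → [0,6); WM=1
i=2 t=2 v=1: → [0,7); WM=2
i=3 t=3 v=7: → [0,8); WM=3
i=4 t=4 v=5: → [0,9); WM=4
i=5 t=6 v=3: → [0,11); WM=6
i=6 t=5 v=3: → [0,11); WM=6
i=7 t=5 v=6: → [0,11); WM=6
i=8 t=8 v=7: → [0,13); WM=8
i=9 t=8 v=9: → [0,13); WM=8
i=10 t=9 v=3: → [0,14); WM=9
i=11 t=10 v=7: → [0,15); WM=10
i=12 t=15 v=6: → [15,20); WM=15
i=13 t=15 v=5: → [15,20); WM=15
i=14 t=18 v=5: → [15,23); WM=18
i=15 t=17 v=2: → [15,23); WM=18
i=16 t=14 v=2: DROP (t<18-2); WM=18
i=17 t=23 v=9: → [23,28); WM=23
i=18 t=24 v=1: → [23,29); WM=24
i=19 t=25 v=7: → [23,30); WM=25
i=20 t=26 v=4: → [23,31); WM=26
i=21 t=27 v=3: → [23,32); WM=27
i=22 t=28 v=2: → [23,33); WM=28
i=23 t=26 v=6: → [23,33); WM=28

[0,15)=62 [15,23)=18 [23,33)=32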